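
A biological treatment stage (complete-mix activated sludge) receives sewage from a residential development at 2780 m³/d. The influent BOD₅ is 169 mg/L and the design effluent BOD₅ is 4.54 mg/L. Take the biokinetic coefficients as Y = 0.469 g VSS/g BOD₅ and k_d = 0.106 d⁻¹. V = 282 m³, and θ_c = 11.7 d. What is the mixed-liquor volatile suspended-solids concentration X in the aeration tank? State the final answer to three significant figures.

X ≈ 3970 mg/L

Solving the biomass balance for X: X = Y Q (S₀−S) θ_c / [V (1+k_d θ_c)] = 0.469 × 2780 × (169 − 4.54) × 11.7 / [282 × (1 + 0.106 × 11.7)] = 3971 mg/L.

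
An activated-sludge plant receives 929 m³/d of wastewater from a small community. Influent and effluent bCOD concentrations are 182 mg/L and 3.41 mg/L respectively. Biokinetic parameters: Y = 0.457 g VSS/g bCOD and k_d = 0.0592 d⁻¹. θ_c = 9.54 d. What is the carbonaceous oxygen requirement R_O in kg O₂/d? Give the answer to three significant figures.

R_O ≈ 97.1 kg O₂/d

The observed yield is Y_obs = Y/(1 + k_d·θ_c) = 0.457 / (1 + 0.0592 × 9.54) = 0.457 / 1.565 = 0.2921 g VSS per g bCOD removed.
Substrate removed = Q·(S₀ − S) = 929 m³/d × (182 − 3.41) g/m³ = 1.66×10^5 g/d = 165.9 kg/d.
P_X = Y_obs·Q·(S₀ − S) = 0.2921 × 165.9 = 48.46 kg VSS/d.
R_O = Q·(S₀ − S) − 1.42·P_X = 165.9 − 1.42 × 48.46 = 97.10 kg O₂/d.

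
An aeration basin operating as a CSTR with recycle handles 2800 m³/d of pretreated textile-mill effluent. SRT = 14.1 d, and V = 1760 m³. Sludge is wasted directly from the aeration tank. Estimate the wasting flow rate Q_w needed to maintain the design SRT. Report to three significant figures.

Q_w ≈ 125 m³/d

With mixed-liquor wasting, θ_c = V/Q_w, so Q_w = V/θ_c = 1760/14.1 = 124.8 m³/d.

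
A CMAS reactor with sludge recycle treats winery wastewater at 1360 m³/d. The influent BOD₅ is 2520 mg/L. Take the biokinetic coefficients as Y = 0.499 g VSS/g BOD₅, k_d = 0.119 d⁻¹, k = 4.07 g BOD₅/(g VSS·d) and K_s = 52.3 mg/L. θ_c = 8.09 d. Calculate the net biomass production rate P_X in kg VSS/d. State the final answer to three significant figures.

For a completely mixed reactor with recycle the Lawrence–McCarty relation gives S = K_s·(1 + k_d·θ_c) / [θ_c·(Y·k − k_d) − 1] = 52.3 × (1 + 0.119 × 8.09) / [8.09 × (0.499 × 4.07 − 0.119) − 1] = 102.6 / 14.47 = 7.095 mg/L.
Observed yield with endogenous decay: Y_obs = Y / (1 + k_d·θ_c) = 0.499 / (1 + 0.119 × 8.09) = 0.499 / 1.963 = 0.2542 g VSS/g BOD₅.
ΔS = 2520 − 7.10 = 2513 mg/L, so the substrate removal rate is 1360 × 2513/1000 = 3418 kg BOD₅/d.
P_X = Y_obs · Q(S₀ − S) = 0.2542 × 3418 = 868.9 kg VSS/d.

P_X ≈ 869 kg VSS/d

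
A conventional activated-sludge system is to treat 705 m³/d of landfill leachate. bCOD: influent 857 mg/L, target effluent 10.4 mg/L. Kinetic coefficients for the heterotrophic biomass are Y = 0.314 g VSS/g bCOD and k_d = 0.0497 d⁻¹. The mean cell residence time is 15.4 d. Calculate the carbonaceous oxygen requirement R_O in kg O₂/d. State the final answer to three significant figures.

R_O ≈ 446 kg O₂/d

Correct the yield for decay: Y_obs = Y/(1 + k_d θ_c) = 0.314 / (1 + 0.0497 × 15.4) = 0.314 / 1.765 = 0.1779.
Substrate removed = Q·(S₀ − S) = 705 m³/d × (857 − 10.4) g/m³ = 5.97×10^5 g/d = 596.9 kg/d.
Biomass synthesised: P_X = Y_obs × 596.9 = 106.2 kg VSS/d.
R_O = Q·(S₀ − S) − 1.42·P_X = 596.9 − 1.42 × 106.2 = 446.1 kg O₂/d.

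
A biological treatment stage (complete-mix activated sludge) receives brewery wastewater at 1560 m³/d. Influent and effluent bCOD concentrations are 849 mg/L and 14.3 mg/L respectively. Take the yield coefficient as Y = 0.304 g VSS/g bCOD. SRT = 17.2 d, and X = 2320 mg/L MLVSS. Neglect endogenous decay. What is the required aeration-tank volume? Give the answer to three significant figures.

V·X = Y·Q·ΔS·θ_c gives V = 0.304 × 1560 × (849 − 14.3) × 17.2 / 2320 = 2935 m³.

V ≈ 2930 m³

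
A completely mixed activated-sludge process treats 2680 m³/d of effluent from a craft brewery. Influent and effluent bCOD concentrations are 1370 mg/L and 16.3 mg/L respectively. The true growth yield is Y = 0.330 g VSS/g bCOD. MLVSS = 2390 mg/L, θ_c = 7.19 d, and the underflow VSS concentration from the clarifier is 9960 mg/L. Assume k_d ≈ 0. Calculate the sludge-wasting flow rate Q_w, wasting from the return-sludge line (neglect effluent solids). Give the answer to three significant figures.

Q_w ≈ 120 m³/d

With k_d = 0 the design equation reduces to V = Y Q (S₀−S) θ_c / X = 0.330 × 2680 × (1370 − 16.3) × 7.19 / 2390 = 3602 m³.
Q_w = (V·X)/(θ_c X_r) = 3602 × 2390 / (7.19 × 9960) = 120.2 m³/d.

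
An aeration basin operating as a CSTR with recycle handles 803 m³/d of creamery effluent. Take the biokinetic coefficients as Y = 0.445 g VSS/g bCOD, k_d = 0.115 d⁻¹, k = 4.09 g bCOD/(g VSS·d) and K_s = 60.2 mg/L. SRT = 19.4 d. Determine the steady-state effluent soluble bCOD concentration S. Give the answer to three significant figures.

S ≈ 6.06 mg/L

From the Monod/SRT balance for a CMAS, S = K_s·(1+k_d θ_c)/[θ_c·(Y k − k_d) − 1] = 60.2 × (1 + 0.115 × 19.4) / [19.4 × (0.445 × 4.09 − 0.115) − 1] = 194.5 / 32.08 = 6.064 mg/L.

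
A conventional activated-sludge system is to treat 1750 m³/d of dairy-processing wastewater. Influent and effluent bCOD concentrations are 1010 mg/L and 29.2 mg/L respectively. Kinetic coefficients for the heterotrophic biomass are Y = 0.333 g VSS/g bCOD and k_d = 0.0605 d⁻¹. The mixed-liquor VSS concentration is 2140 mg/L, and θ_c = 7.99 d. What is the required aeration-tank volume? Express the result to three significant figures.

V ≈ 1440 m³

Rearranging the biomass balance for a CMAS with decay, V = Y·Q·ΔS·θ_c / [X·(1+k_d θ_c)] = 0.333 × 1750 × (1010 − 29.2) × 7.99 / [2140 × (1 + 0.0605 × 7.99)] = 4.57×10^6 / 3174 = 1439 m³.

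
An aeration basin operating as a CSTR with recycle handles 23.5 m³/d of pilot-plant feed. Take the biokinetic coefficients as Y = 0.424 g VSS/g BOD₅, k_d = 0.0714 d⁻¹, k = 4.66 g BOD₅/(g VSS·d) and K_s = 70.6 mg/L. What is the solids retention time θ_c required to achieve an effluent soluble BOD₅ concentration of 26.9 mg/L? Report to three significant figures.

Specific growth rate at S = 26.9 mg/L: μ = YkS/(K_s+S) = 0.424·4.66·26.9/(70.6+26.9) = 0.5451 d⁻¹.
θ_c = 1/(μ − k_d) = 1/(0.5451 − 0.0714) = 1/0.4737 = 2.111 d.

θ_c ≈ 2.11 d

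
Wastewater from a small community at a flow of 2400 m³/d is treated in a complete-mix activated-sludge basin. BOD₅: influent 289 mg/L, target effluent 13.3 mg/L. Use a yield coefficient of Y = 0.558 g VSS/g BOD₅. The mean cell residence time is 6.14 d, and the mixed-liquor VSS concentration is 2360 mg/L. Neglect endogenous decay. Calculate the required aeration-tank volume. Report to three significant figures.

With k_d = 0 the design equation reduces to V = Y Q (S₀−S) θ_c / X = 0.558 × 2400 × (289 − 13.3) × 6.14 / 2360 = 960.6 m³.

V ≈ 961 m³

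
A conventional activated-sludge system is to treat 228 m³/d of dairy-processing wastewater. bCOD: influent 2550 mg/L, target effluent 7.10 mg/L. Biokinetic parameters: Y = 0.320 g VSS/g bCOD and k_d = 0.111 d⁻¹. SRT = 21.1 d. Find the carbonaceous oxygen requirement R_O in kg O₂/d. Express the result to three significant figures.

R_O ≈ 501 kg O₂/d

Observed yield with endogenous decay: Y_obs = Y / (1 + k_d·θ_c) = 0.320 / (1 + 0.111 × 21.1) = 0.320 / 3.342 = 0.09575 g VSS/g bCOD.
Q·(S₀ − S) = 228 × (2550 − 7.10) × 10⁻³ = 579.8 kg/d removed.
Biomass synthesised: P_X = Y_obs × 579.8 = 55.51 kg VSS/d.
Carbonaceous O₂ demand = substrate oxidised − cell-mass equivalent = 579.8 − 1.42 × 55.51 = 501.0 kg O₂/d.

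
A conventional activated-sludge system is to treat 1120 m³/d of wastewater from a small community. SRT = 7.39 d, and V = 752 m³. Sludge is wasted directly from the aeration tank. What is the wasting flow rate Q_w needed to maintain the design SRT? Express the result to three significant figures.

Q_w ≈ 102 m³/d

For wasting at MLVSS concentration, Q_w = V/θ_c = 752.0/7.39 = 101.8 m³/d.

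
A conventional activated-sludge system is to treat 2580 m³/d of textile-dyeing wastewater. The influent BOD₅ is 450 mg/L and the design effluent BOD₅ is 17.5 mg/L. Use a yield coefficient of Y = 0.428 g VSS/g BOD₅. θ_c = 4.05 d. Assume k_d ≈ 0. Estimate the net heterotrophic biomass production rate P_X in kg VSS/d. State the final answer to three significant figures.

With endogenous decay neglected, the observed yield equals the true yield: Y_obs = Y = 0.428 g VSS/g BOD₅.
Q·(S₀ − S) = 2580 × (450 − 17.5) × 10⁻³ = 1116 kg/d removed.
So the net sludge growth is P_X = 0.4280 × 1116 = 477.6 kg VSS/d.

P_X ≈ 478 kg VSS/d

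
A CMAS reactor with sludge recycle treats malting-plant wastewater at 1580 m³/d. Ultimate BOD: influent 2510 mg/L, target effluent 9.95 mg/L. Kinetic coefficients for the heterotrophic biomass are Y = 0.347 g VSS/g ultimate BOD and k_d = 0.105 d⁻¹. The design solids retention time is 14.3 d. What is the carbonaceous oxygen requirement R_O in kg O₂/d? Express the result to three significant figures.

R_O ≈ 3170 kg O₂/d

Y_obs = Y / (1 + k_d θ_c) = 0.347 / (1 + 0.105 × 14.3) = 0.347 / 2.502 = 0.1387.
Mass of ultimate BOD removed per day: Q(S₀ − S) = 1580 × 2500 g/m³ = 3950 kg/d.
Biomass synthesised: P_X = Y_obs × 3950 = 547.9 kg VSS/d.
R_O = Q·ΔS − 1.42 P_X = 3950 − 778.1 = 3172 kg O₂/d.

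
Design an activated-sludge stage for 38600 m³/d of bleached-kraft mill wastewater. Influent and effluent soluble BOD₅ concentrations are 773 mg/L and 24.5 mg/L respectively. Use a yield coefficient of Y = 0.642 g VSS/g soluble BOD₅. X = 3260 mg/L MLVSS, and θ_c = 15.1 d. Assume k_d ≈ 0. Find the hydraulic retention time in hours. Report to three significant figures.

τ ≈ 53.4 h

With k_d = 0 the design equation reduces to V = Y Q (S₀−S) θ_c / X = 0.642 × 38600 × (773 − 24.5) × 15.1 / 3260 = 85916 m³.
HRT = V/Q = 85916 m³ / 38600 m³·d⁻¹ = 2.226 d × 24 = 53.42 h.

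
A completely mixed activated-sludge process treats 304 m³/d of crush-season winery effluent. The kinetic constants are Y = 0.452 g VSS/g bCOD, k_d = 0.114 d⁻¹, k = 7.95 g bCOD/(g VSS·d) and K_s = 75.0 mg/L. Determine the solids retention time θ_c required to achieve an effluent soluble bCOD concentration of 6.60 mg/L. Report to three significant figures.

θ_c ≈ 5.66 d

At the target effluent, Y k S/(K_s+S) = 0.452×7.95×6.60/81.60 = 0.2906 d⁻¹.
1/θ_c = 0.2906 − 0.114 = 0.1766 d⁻¹, so θ_c = 5.661 d.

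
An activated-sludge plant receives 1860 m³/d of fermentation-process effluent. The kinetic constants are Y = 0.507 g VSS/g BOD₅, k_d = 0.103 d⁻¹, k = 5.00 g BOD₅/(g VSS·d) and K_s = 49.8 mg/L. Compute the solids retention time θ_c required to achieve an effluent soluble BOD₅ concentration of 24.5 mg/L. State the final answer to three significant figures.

θ_c ≈ 1.36 d

Specific growth rate at S = 24.5 mg/L: μ = YkS/(K_s+S) = 0.507·5.00·24.5/(49.8+24.5) = 0.8359 d⁻¹.
1/θ_c = 0.8359 − 0.103 = 0.7329 d⁻¹, so θ_c = 1.364 d.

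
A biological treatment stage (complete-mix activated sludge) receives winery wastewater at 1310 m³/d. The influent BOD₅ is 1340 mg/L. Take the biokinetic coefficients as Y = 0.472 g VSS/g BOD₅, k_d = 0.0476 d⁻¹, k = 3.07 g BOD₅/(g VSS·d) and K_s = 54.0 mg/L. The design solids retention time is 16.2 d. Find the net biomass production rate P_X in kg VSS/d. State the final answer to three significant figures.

P_X ≈ 466 kg VSS/d

From the Monod/SRT balance for a CMAS, S = K_s·(1+k_d θ_c)/[θ_c·(Y k − k_d) − 1] = 54.0 × (1 + 0.0476 × 16.2) / [16.2 × (0.472 × 3.07 − 0.0476) − 1] = 95.64 / 21.70 = 4.407 mg/L.
The observed yield is Y_obs = Y/(1 + k_d·θ_c) = 0.472 / (1 + 0.0476 × 16.2) = 0.472 / 1.771 = 0.2665 g VSS per g BOD₅ removed.
Q·(S₀ − S) = 1310 × (1340 − 4.41) × 10⁻³ = 1750 kg/d removed.
So the net sludge growth is P_X = 0.2665 × 1750 = 466.3 kg VSS/d.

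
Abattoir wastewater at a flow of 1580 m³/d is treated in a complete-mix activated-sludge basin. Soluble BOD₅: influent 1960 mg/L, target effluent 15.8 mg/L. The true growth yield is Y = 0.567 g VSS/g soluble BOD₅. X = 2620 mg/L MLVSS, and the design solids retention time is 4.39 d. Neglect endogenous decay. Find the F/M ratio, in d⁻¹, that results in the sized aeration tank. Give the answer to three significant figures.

Biomass mass balance (decay neglected): V·X = Y·Q·(S₀ − S)·θ_c, so V = 0.567 × 1580 × (1960 − 15.8) × 4.39 / 2620 = 2918 m³.
F/M = applied load / biomass = Q·S₀/(V·X) = 1580 × 1960 / (2918 × 2620) = 0.4050 d⁻¹.

F/M ≈ 0.405 d⁻¹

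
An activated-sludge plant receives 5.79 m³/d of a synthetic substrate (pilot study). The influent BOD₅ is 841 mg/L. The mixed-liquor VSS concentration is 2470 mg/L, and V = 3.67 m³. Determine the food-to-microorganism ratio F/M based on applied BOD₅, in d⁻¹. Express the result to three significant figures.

F/M ≈ 0.537 d⁻¹

F/M = applied load / biomass = Q·S₀/(V·X) = 5.79 × 841 / (3.670 × 2470) = 0.5372 d⁻¹.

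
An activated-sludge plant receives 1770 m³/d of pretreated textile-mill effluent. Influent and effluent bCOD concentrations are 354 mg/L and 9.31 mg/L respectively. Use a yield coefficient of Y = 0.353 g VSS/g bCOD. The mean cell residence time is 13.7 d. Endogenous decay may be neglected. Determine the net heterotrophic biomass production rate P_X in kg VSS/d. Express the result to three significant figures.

P_X ≈ 215 kg VSS/d

With endogenous decay neglected, the observed yield equals the true yield: Y_obs = Y = 0.353 g VSS/g bCOD.
Mass of bCOD removed per day: Q(S₀ − S) = 1770 × 344.7 g/m³ = 610.1 kg/d.
Biomass produced: P_X = Y_obs·Q·ΔS = 0.3530 × 610.1 ≈ 215.4 kg VSS/d.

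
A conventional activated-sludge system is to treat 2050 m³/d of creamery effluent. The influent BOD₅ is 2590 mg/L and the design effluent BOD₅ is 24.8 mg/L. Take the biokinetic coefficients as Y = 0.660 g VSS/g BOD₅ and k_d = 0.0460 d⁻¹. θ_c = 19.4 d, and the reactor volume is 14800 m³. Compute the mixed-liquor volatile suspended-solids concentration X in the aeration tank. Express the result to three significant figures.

Solving the biomass balance for X: X = Y Q (S₀−S) θ_c / [V (1+k_d θ_c)] = 0.660 × 2050 × (2590 − 24.8) × 19.4 / [14800 × (1 + 0.0460 × 19.4)] = 2404 mg/L.

X ≈ 2400 mg/L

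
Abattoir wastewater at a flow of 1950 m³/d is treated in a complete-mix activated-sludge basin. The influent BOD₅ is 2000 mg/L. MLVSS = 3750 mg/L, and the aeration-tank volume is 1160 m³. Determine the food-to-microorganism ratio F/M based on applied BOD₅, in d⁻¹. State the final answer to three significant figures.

F/M = applied load / biomass = Q·S₀/(V·X) = 1950 × 2000 / (1160 × 3750) = 0.8966 d⁻¹.

F/M ≈ 0.897 d⁻¹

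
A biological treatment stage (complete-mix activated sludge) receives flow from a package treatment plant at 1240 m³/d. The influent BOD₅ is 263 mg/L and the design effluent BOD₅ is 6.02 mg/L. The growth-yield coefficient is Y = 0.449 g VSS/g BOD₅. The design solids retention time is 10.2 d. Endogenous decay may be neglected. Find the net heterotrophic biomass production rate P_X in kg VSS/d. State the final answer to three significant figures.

Since k_d ≈ 0, Y_obs = Y = 0.449 g VSS/g BOD₅.
Q·(S₀ − S) = 1240 × (263 − 6.02) × 10⁻³ = 318.7 kg/d removed.
Net biomass production P_X = Y_obs × Q·(S₀ − S) = 0.4490 × 318.7 = 143.1 kg VSS/d.

P_X ≈ 143 kg VSS/d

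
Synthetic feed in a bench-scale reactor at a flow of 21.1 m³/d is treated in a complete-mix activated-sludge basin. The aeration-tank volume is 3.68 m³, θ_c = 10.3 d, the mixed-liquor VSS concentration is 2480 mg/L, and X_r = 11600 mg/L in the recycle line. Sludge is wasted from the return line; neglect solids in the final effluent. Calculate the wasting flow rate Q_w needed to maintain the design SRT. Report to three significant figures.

θ_c = V·X/(Q_w·X_r) when wasting from the recycle, so Q_w = V·X/(θ_c·X_r) = 3.680 × 2480 / (10.3 × 11600) = 0.07638 m³/d.

Q_w ≈ 0.0764 m³/d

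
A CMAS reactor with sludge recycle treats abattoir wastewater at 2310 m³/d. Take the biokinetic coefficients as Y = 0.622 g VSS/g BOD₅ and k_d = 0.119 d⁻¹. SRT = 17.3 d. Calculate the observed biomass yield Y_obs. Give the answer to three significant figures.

The observed yield is Y_obs = Y/(1 + k_d·θ_c) = 0.622 / (1 + 0.119 × 17.3) = 0.622 / 3.059 = 0.2034 g VSS per g BOD₅ removed.

Y_obs ≈ 0.203 g VSS/g BOD₅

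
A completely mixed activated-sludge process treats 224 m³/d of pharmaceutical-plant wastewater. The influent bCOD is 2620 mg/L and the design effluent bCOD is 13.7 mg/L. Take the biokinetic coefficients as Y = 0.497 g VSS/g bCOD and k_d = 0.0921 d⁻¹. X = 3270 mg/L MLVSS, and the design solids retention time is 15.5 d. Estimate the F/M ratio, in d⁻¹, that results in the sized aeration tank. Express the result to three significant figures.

Steady-state biomass mass balance: V·X·(1 + k_d·θ_c) = Y·Q·(S₀ − S)·θ_c, so V = 0.497 × 224 × (2620 − 13.7) × 15.5 / [3270 × (1 + 0.0921 × 15.5)] = 4.5×10^6 / 7938 = 566.6 m³.
Food-to-microorganism ratio F/M = Q S₀ / (V X) = 224 × 2620 / (566.6 × 3270) = 0.3168 d⁻¹.

F/M ≈ 0.317 d⁻¹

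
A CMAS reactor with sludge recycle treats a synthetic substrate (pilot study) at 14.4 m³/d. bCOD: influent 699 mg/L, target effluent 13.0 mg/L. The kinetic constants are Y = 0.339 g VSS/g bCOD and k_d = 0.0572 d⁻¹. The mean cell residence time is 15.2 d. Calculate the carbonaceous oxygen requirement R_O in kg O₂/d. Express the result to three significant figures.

R_O ≈ 7.33 kg O₂/d

Observed yield with endogenous decay: Y_obs = Y / (1 + k_d·θ_c) = 0.339 / (1 + 0.0572 × 15.2) = 0.339 / 1.869 = 0.1813 g VSS/g bCOD.
ΔS = 699 − 13.0 = 686.0 mg/L, so the substrate removal rate is 14.4 × 686.0/1000 = 9.878 kg bCOD/d.
Net sludge production P_X = 0.1813 × 9.878 = 1.791 kg VSS/d.
Carbonaceous O₂ demand = substrate oxidised − cell-mass equivalent = 9.878 − 1.42 × 1.791 = 7.335 kg O₂/d.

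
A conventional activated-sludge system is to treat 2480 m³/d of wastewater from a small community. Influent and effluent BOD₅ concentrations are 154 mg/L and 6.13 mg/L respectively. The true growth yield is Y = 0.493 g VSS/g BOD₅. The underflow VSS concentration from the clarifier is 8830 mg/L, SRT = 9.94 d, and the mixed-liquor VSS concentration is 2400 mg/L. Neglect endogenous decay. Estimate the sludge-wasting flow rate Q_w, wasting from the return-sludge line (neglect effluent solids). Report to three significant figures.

Biomass mass balance (decay neglected): V·X = Y·Q·(S₀ − S)·θ_c, so V = 0.493 × 2480 × (154 − 6.13) × 9.94 / 2400 = 748.8 m³.
Wasting from the return line (neglecting effluent solids): Q_w = V·X / (θ_c·X_r) = 748.8 × 2400 / (9.94 × 8830) = 20.47 m³/d.

Q_w ≈ 20.5 m³/d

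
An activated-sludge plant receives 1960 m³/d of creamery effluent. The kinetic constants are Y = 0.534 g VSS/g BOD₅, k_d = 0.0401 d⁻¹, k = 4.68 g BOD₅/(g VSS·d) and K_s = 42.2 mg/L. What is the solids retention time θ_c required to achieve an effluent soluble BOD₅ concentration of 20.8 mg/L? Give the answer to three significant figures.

θ_c ≈ 1.27 d

Specific growth rate at S = 20.8 mg/L: μ = YkS/(K_s+S) = 0.534·4.68·20.8/(42.2+20.8) = 0.8251 d⁻¹.
1/θ_c = 0.8251 − 0.0401 = 0.7850 d⁻¹, so θ_c = 1.274 d.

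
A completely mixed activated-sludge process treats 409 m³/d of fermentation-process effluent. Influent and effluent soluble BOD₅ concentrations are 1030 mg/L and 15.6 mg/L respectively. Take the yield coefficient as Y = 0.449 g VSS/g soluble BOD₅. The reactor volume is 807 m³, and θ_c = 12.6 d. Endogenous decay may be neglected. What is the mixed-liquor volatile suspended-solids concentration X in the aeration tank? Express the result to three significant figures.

X ≈ 2910 mg/L

X = Y·Q·ΔS·θ_c / V = 0.449 × 409 × (1030 − 15.6) × 12.6 / 807 = 2909 mg/L.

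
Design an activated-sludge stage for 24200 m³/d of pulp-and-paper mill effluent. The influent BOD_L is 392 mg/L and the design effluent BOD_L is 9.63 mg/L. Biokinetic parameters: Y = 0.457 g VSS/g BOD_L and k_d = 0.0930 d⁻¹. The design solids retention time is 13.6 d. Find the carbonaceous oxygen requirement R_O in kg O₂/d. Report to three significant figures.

R_O ≈ 6600 kg O₂/d

Correct the yield for decay: Y_obs = Y/(1 + k_d θ_c) = 0.457 / (1 + 0.0930 × 13.6) = 0.457 / 2.265 = 0.2018.
Q·(S₀ − S) = 24200 × (392 − 9.63) × 10⁻³ = 9253 kg/d removed.
P_X = Y_obs·Q·(S₀ − S) = 0.2018 × 9253 = 1867 kg VSS/d.
R_O = Q·ΔS − 1.42 P_X = 9253 − 2651 = 6602 kg O₂/d.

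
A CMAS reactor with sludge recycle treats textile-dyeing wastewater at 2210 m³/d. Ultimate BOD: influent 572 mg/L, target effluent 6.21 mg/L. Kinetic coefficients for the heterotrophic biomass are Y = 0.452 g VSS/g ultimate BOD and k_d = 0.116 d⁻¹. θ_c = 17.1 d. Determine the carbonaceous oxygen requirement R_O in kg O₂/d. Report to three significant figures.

R_O ≈ 981 kg O₂/d

The observed yield is Y_obs = Y/(1 + k_d·θ_c) = 0.452 / (1 + 0.116 × 17.1) = 0.452 / 2.984 = 0.1515 g VSS per g ultimate BOD removed.
Q·(S₀ − S) = 2210 × (572 − 6.21) × 10⁻³ = 1250 kg/d removed.
Net sludge production P_X = 0.1515 × 1250 = 189.4 kg VSS/d.
Carbonaceous O₂ demand = substrate oxidised − cell-mass equivalent = 1250 − 1.42 × 189.4 = 981.4 kg O₂/d.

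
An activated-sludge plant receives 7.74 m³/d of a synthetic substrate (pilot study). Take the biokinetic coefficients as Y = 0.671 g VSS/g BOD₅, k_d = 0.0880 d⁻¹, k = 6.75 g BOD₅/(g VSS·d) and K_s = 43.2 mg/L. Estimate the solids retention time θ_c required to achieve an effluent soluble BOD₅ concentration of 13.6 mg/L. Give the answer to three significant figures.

At the target effluent, Y k S/(K_s+S) = 0.671×6.75×13.6/56.80 = 1.084 d⁻¹.
θ_c = 1/(μ − k_d) = 1/(1.084 − 0.0880) = 1/0.9965 = 1.004 d.

θ_c ≈ 1.00 d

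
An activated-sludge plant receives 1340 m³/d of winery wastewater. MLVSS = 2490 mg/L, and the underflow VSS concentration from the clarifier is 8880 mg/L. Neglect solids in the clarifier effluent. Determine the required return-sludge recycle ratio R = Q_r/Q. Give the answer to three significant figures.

R ≈ 0.390

Mass balance around the secondary clarifier (neglecting effluent solids): R = X / (X_r − X) = 2490 / (8880 − 2490) = 0.3897.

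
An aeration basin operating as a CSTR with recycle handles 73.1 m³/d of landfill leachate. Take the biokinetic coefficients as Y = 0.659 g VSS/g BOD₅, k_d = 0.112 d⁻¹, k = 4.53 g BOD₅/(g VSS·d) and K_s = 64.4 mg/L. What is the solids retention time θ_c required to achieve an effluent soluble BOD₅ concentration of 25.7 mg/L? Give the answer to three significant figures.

Specific growth rate at S = 25.7 mg/L: μ = YkS/(K_s+S) = 0.659·4.53·25.7/(64.4+25.7) = 0.8515 d⁻¹.
1/θ_c = 0.8515 − 0.112 = 0.7395 d⁻¹, so θ_c = 1.352 d.

θ_c ≈ 1.35 d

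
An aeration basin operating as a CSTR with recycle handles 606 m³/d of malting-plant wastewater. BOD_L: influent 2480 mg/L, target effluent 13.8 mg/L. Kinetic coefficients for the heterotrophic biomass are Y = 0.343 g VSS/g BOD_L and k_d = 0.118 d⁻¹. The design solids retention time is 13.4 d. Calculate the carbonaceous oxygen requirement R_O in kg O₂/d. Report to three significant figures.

R_O ≈ 1210 kg O₂/d

Y_obs = Y / (1 + k_d θ_c) = 0.343 / (1 + 0.118 × 13.4) = 0.343 / 2.581 = 0.1329.
Substrate removed = Q·(S₀ − S) = 606 m³/d × (2480 − 13.8) g/m³ = 1.49×10^6 g/d = 1495 kg/d.
Biomass synthesised: P_X = Y_obs × 1495 = 198.6 kg VSS/d.
R_O = Q·ΔS − 1.42 P_X = 1495 − 282.0 = 1213 kg O₂/d.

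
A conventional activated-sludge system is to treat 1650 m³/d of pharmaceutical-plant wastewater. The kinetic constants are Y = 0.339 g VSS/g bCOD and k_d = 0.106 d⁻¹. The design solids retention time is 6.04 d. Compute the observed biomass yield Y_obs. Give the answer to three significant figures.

Y_obs ≈ 0.207 g VSS/g bCOD

Y_obs = Y / (1 + k_d θ_c) = 0.339 / (1 + 0.106 × 6.04) = 0.339 / 1.640 = 0.2067.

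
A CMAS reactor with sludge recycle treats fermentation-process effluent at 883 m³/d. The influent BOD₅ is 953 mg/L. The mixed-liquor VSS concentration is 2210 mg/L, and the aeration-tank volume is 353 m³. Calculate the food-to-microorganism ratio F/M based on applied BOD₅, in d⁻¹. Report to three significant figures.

F/M = Q·S₀ / (V·X) = 883 × 953 / (353.0 × 2210) = 1.079 g BOD₅·(g VSS·d)⁻¹.

F/M ≈ 1.08 d⁻¹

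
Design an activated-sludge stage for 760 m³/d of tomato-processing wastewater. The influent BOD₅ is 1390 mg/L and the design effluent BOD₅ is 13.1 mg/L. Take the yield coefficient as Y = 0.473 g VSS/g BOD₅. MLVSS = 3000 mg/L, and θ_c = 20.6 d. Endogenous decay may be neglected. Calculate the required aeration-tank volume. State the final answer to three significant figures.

V ≈ 3400 m³

With k_d = 0 the design equation reduces to V = Y Q (S₀−S) θ_c / X = 0.473 × 760 × (1390 − 13.1) × 20.6 / 3000 = 3399 m³.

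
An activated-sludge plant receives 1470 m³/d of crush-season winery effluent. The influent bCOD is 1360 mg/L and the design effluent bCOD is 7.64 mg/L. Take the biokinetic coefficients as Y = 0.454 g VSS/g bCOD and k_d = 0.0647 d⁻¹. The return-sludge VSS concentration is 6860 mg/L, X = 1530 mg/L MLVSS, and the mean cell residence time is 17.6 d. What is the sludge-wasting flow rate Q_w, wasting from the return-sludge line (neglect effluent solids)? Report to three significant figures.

Rearranging the biomass balance for a CMAS with decay, V = Y·Q·ΔS·θ_c / [X·(1+k_d θ_c)] = 0.454 × 1470 × (1360 − 7.64) × 17.6 / [1530 × (1 + 0.0647 × 17.6)] = 1.59×10^7 / 3272 = 4854 m³.
Wasting from the return line (neglecting effluent solids): Q_w = V·X / (θ_c·X_r) = 4854 × 1530 / (17.6 × 6860) = 61.52 m³/d.

Q_w ≈ 61.5 m³/d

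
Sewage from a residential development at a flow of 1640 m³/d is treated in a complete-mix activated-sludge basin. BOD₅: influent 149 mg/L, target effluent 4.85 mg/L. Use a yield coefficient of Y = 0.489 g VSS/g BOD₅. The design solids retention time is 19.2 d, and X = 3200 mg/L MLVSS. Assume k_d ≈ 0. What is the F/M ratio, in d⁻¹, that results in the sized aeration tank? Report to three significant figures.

F/M ≈ 0.110 d⁻¹

Biomass mass balance (decay neglected): V·X = Y·Q·(S₀ − S)·θ_c, so V = 0.489 × 1640 × (149 − 4.85) × 19.2 / 3200 = 693.6 m³.
F/M = Q·S₀ / (V·X) = 1640 × 149 / (693.6 × 3200) = 0.1101 g BOD₅·(g VSS·d)⁻¹.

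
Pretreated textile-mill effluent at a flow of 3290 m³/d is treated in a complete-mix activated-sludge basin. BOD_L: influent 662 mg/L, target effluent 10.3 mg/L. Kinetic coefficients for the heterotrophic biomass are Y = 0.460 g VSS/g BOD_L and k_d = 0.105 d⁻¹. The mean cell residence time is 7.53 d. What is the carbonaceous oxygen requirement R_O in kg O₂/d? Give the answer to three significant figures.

R_O ≈ 1360 kg O₂/d

The observed yield is Y_obs = Y/(1 + k_d·θ_c) = 0.460 / (1 + 0.105 × 7.53) = 0.460 / 1.791 = 0.2569 g VSS per g BOD_L removed.
ΔS = 662 − 10.3 = 651.7 mg/L, so the substrate removal rate is 3290 × 651.7/1000 = 2144 kg BOD_L/d.
Biomass synthesised: P_X = Y_obs × 2144 = 550.8 kg VSS/d.
Carbonaceous O₂ demand = substrate oxidised − cell-mass equivalent = 2144 − 1.42 × 550.8 = 1362 kg O₂/d.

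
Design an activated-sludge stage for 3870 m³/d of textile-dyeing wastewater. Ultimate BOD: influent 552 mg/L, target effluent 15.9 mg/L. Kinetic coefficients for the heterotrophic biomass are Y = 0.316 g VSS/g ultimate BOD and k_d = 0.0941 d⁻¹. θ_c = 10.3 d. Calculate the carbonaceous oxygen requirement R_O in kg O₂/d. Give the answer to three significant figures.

R_O ≈ 1600 kg O₂/d

Observed yield with endogenous decay: Y_obs = Y / (1 + k_d·θ_c) = 0.316 / (1 + 0.0941 × 10.3) = 0.316 / 1.969 = 0.1605 g VSS/g ultimate BOD.
ΔS = 552 − 15.9 = 536.1 mg/L, so the substrate removal rate is 3870 × 536.1/1000 = 2075 kg ultimate BOD/d.
P_X = Y_obs·Q·(S₀ − S) = 0.1605 × 2075 = 332.9 kg VSS/d.
R_O = Q·ΔS − 1.42 P_X = 2075 − 472.8 = 1602 kg O₂/d.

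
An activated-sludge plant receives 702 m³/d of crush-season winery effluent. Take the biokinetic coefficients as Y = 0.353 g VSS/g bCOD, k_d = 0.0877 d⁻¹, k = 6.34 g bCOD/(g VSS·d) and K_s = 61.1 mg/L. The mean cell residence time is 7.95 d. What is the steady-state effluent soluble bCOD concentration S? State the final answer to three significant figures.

S ≈ 6.44 mg/L

From the Monod/SRT balance for a CMAS, S = K_s·(1+k_d θ_c)/[θ_c·(Y k − k_d) − 1] = 61.1 × (1 + 0.0877 × 7.95) / [7.95 × (0.353 × 6.34 − 0.0877) − 1] = 103.7 / 16.10 = 6.443 mg/L.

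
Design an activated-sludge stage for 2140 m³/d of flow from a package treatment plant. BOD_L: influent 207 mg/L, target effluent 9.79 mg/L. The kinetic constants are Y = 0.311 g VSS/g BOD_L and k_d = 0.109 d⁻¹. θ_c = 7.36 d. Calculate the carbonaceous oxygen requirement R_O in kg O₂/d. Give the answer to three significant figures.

R_O ≈ 319 kg O₂/d

Y_obs = Y / (1 + k_d θ_c) = 0.311 / (1 + 0.109 × 7.36) = 0.311 / 1.802 = 0.1726.
ΔS = 207 − 9.79 = 197.2 mg/L, so the substrate removal rate is 2140 × 197.2/1000 = 422.0 kg BOD_L/d.
Biomass synthesised: P_X = Y_obs × 422.0 = 72.83 kg VSS/d.
Carbonaceous O₂ demand = substrate oxidised − cell-mass equivalent = 422.0 − 1.42 × 72.83 = 318.6 kg O₂/d.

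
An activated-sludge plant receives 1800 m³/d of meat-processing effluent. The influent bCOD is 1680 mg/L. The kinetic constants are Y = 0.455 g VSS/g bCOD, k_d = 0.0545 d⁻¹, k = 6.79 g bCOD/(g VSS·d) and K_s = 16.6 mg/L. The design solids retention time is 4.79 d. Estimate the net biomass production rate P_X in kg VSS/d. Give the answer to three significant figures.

P_X ≈ 1090 kg VSS/d

For a completely mixed reactor with recycle the Lawrence–McCarty relation gives S = K_s·(1 + k_d·θ_c) / [θ_c·(Y·k − k_d) − 1] = 16.6 × (1 + 0.0545 × 4.79) / [4.79 × (0.455 × 6.79 − 0.0545) − 1] = 20.93 / 13.54 = 1.546 mg/L.
The observed yield is Y_obs = Y/(1 + k_d·θ_c) = 0.455 / (1 + 0.0545 × 4.79) = 0.455 / 1.261 = 0.3608 g VSS per g bCOD removed.
Mass of bCOD removed per day: Q(S₀ − S) = 1800 × 1678 g/m³ = 3021 kg/d.
Net biomass production P_X = Y_obs × Q·(S₀ − S) = 0.3608 × 3021 = 1090 kg VSS/d.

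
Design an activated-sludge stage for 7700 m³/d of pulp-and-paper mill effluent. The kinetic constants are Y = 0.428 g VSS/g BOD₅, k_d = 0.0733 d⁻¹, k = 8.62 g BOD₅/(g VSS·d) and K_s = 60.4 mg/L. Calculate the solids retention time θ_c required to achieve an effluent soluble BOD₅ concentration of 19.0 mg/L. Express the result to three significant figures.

From 1/θ_c = Y·k·S/(K_s + S) − k_d: Y·k·S/(K_s+S) = 0.428 × 8.62 × 19.0 / (60.4 + 19.0) = 0.8828 d⁻¹.
Then 1/θ_c = μ − k_d = 0.8828 − 0.0733 = 0.8095 d⁻¹, giving θ_c = 1.235 d.

θ_c ≈ 1.24 d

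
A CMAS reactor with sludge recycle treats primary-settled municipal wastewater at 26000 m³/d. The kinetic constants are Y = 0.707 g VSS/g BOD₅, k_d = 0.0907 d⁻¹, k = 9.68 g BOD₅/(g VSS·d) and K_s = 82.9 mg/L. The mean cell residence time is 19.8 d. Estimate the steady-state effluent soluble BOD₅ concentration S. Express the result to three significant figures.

S ≈ 1.75 mg/L

From the Monod/SRT balance for a CMAS, S = K_s·(1+k_d θ_c)/[θ_c·(Y k − k_d) − 1] = 82.9 × (1 + 0.0907 × 19.8) / [19.8 × (0.707 × 9.68 − 0.0907) − 1] = 231.8 / 132.7 = 1.746 mg/L.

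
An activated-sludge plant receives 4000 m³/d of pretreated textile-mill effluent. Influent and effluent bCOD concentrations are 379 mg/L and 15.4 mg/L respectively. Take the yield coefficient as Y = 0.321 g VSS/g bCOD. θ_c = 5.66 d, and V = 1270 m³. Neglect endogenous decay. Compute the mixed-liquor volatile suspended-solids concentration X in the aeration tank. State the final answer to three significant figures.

X = Y·Q·ΔS·θ_c / V = 0.321 × 4000 × (379 − 15.4) × 5.66 / 1270 = 2081 mg/L.

X ≈ 2080 mg/L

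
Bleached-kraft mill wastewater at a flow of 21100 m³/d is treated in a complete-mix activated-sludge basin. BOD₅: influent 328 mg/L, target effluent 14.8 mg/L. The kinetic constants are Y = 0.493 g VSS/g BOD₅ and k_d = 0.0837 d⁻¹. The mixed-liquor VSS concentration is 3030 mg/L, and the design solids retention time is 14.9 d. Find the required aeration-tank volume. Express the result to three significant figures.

Steady-state biomass mass balance: V·X·(1 + k_d·θ_c) = Y·Q·(S₀ − S)·θ_c, so V = 0.493 × 21100 × (328 − 14.8) × 14.9 / [3030 × (1 + 0.0837 × 14.9)] = 4.85×10^7 / 6809 = 7130 m³.

V ≈ 7130 m³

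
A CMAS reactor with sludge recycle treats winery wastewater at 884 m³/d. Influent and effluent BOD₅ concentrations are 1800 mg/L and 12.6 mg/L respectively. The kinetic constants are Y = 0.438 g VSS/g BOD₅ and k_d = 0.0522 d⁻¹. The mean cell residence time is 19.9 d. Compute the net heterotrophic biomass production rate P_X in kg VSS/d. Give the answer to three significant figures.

Correct the yield for decay: Y_obs = Y/(1 + k_d θ_c) = 0.438 / (1 + 0.0522 × 19.9) = 0.438 / 2.039 = 0.2148.
Mass of BOD₅ removed per day: Q(S₀ − S) = 884 × 1787 g/m³ = 1580 kg/d.
Net biomass production P_X = Y_obs × Q·(S₀ − S) = 0.2148 × 1580 = 339.5 kg VSS/d.

P_X ≈ 339 kg VSS/d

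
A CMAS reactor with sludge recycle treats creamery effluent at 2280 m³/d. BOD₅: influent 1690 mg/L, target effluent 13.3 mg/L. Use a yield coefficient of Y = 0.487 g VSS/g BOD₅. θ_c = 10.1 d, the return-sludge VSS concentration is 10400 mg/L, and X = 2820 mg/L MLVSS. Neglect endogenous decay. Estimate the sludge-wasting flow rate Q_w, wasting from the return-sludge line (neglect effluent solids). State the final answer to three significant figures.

Q_w ≈ 179 m³/d

V·X = Y·Q·ΔS·θ_c gives V = 0.487 × 2280 × (1690 − 13.3) × 10.1 / 2820 = 6668 m³.
Wasting from the return line (neglecting effluent solids): Q_w = V·X / (θ_c·X_r) = 6668 × 2820 / (10.1 × 10400) = 179.0 m³/d.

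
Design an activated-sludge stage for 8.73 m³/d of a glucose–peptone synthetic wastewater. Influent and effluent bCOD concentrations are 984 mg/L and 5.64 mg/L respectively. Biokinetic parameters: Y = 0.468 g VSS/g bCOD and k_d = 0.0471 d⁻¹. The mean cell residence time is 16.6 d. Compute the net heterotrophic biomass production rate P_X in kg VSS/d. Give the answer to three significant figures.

The observed yield is Y_obs = Y/(1 + k_d·θ_c) = 0.468 / (1 + 0.0471 × 16.6) = 0.468 / 1.782 = 0.2626 g VSS per g bCOD removed.
Substrate removed = Q·(S₀ − S) = 8.73 m³/d × (984 − 5.64) g/m³ = 8.54×10^3 g/d = 8.541 kg/d.
P_X = Y_obs · Q(S₀ − S) = 0.2626 × 8.541 = 2.243 kg VSS/d.

P_X ≈ 2.24 kg VSS/d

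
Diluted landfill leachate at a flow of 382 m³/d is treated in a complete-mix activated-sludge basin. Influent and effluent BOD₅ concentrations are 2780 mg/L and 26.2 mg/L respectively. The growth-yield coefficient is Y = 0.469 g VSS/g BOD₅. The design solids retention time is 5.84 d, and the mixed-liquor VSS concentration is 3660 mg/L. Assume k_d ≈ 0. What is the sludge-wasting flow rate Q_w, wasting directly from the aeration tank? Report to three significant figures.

Q_w ≈ 135 m³/d

Biomass mass balance (decay neglected): V·X = Y·Q·(S₀ − S)·θ_c, so V = 0.469 × 382 × (2780 − 26.2) × 5.84 / 3660 = 787.2 m³.
With mixed-liquor wasting, θ_c = V/Q_w, so Q_w = V/θ_c = 787.2/5.84 = 134.8 m³/d.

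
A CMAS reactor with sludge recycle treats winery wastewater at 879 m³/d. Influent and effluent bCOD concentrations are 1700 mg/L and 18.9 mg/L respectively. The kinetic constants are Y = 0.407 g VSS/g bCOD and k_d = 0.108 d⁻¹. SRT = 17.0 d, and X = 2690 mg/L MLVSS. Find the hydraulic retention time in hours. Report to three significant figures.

τ ≈ 36.6 h

Steady-state biomass mass balance: V·X·(1 + k_d·θ_c) = Y·Q·(S₀ − S)·θ_c, so V = 0.407 × 879 × (1700 − 18.9) × 17.0 / [2690 × (1 + 0.108 × 17.0)] = 1.02×10^7 / 7629 = 1340 m³.
HRT = V/Q = 1340 m³ / 879 m³·d⁻¹ = 1.525 d × 24 = 36.59 h.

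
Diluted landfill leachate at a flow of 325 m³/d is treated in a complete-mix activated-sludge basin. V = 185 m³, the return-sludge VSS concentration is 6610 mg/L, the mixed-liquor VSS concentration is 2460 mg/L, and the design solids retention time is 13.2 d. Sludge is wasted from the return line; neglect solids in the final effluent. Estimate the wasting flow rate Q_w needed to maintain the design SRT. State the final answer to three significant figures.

Q_w ≈ 5.22 m³/d

Wasting from the return line (neglecting effluent solids): Q_w = V·X / (θ_c·X_r) = 185.0 × 2460 / (13.2 × 6610) = 5.216 m³/d.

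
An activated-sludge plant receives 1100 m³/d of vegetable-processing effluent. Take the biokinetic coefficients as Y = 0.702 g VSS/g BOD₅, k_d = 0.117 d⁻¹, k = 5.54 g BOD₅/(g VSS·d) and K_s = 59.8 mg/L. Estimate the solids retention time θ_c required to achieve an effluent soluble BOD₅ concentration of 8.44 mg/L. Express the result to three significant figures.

θ_c ≈ 2.75 d

Specific growth rate at S = 8.44 mg/L: μ = YkS/(K_s+S) = 0.702·5.54·8.44/(59.8+8.44) = 0.4810 d⁻¹.
θ_c = 1/(μ − k_d) = 1/(0.4810 − 0.117) = 1/0.3640 = 2.747 d.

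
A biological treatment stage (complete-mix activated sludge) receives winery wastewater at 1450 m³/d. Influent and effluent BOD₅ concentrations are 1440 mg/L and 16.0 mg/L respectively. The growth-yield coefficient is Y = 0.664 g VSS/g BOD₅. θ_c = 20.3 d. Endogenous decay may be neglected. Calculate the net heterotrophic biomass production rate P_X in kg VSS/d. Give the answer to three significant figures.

P_X ≈ 1370 kg VSS/d

No decay correction is needed, so Y_obs = Y = 0.664.
ΔS = 1440 − 16.0 = 1424 mg/L, so the substrate removal rate is 1450 × 1424/1000 = 2065 kg BOD₅/d.
Net biomass production P_X = Y_obs × Q·(S₀ − S) = 0.6640 × 2065 = 1371 kg VSS/d.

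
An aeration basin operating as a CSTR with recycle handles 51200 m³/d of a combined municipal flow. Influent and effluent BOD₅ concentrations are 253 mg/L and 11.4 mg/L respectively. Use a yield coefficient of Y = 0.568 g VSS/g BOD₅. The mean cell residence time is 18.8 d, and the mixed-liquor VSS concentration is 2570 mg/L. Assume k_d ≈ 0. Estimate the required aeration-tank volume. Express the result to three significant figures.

V ≈ 51400 m³

Biomass mass balance (decay neglected): V·X = Y·Q·(S₀ − S)·θ_c, so V = 0.568 × 51200 × (253 − 11.4) × 18.8 / 2570 = 51397 m³.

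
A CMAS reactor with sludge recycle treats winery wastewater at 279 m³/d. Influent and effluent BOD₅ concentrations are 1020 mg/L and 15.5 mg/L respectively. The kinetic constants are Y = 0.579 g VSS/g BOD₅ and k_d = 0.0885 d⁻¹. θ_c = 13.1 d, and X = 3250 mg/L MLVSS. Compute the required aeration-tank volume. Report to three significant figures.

V ≈ 303 m³

Rearranging the biomass balance for a CMAS with decay, V = Y·Q·ΔS·θ_c / [X·(1+k_d θ_c)] = 0.579 × 279 × (1020 − 15.5) × 13.1 / [3250 × (1 + 0.0885 × 13.1)] = 2.13×10^6 / 7018 = 302.9 m³.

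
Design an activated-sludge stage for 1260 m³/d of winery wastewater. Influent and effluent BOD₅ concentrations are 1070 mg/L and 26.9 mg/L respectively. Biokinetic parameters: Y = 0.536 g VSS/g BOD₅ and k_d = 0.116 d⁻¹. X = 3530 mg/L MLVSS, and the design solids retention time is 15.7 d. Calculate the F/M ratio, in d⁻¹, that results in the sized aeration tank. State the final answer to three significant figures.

F/M ≈ 0.344 d⁻¹

Rearranging the biomass balance for a CMAS with decay, V = Y·Q·ΔS·θ_c / [X·(1+k_d θ_c)] = 0.536 × 1260 × (1070 − 26.9) × 15.7 / [3530 × (1 + 0.116 × 15.7)] = 1.11×10^7 / 9959 = 1111 m³.
Food-to-microorganism ratio F/M = Q S₀ / (V X) = 1260 × 1070 / (1111 × 3530) = 0.3439 d⁻¹.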